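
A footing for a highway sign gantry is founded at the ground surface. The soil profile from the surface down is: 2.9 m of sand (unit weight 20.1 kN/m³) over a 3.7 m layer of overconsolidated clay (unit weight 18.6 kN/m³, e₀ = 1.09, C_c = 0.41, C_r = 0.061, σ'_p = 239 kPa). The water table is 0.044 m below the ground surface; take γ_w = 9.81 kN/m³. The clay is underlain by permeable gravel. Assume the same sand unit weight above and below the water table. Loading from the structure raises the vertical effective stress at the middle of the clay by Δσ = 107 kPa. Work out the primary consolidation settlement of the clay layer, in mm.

Mid-depth of clay below the ground surface: z = 2.9 + 3.7/2 = 4.75 m.
Total vertical stress at mid-clay: σ_v = 20.1×2.9 + 18.6×1.85 = 92.7 kPa.
Pore pressure: u = 9.81×(4.75 − 0.044) = 46.166 kPa.
Initial effective stress: σ'_0 = σ_v − u = 92.7 − 46.166 = 46.534 kPa.
Final effective stress: σ'_f = 46.534 + 107 = 153.53 kPa.
σ'_f = 153.53 ≤ σ'_p = 239 kPa, so the clay remains overconsolidated and only the recompression index applies:
S_c = C_r·H/(1+e₀)·log₁₀(σ'_f/σ'_0) = 0.061×3.7/2.09×log₁₀(153.53/46.534)
    = 0.10799 × 0.51842 = 0.05598 m

S_c ≈ 56 mm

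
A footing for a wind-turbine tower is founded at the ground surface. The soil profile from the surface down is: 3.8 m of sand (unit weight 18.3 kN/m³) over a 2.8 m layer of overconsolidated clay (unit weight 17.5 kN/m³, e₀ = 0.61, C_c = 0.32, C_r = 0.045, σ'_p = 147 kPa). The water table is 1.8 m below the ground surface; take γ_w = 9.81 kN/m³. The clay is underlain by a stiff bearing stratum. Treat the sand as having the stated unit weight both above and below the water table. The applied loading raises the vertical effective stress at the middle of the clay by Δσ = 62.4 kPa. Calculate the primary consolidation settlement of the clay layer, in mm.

S_c ≈ 24 mm

Mid-depth of clay below the ground surface: z = 3.8 + 2.8/2 = 5.2 m.
Total vertical stress at mid-clay: σ_v = 18.3×3.8 + 17.5×1.4 = 94.04 kPa.
Pore pressure: u = 9.81×(5.2 − 1.8) = 33.354 kPa.
Initial effective stress: σ'_0 = σ_v − u = 94.04 − 33.354 = 60.686 kPa.
Final effective stress: σ'_f = 60.686 + 62.4 = 123.09 kPa.
σ'_f = 123.09 ≤ σ'_p = 147 kPa, so the clay remains overconsolidated and only the recompression index applies:
S_c = C_r·H/(1+e₀)·log₁₀(σ'_f/σ'_0) = 0.045×2.8/1.61×log₁₀(123.09/60.686)
    = 0.078259 × 0.30713 = 0.02404 m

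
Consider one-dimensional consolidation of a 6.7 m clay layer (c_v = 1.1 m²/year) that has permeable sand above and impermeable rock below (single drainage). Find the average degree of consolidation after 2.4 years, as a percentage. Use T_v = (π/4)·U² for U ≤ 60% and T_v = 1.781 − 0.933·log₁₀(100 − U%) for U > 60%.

U ≈ 27.4 %

Drainage path length: H_d = H = 6.7 m (single drainage).
T_v = c_v·t/H_d² = 1.1×2.4/6.7² = 0.05881.
T_v = 0.05881 corresponds to the U ≤ 60% branch:
U = √(4T_v/π) = 0.2736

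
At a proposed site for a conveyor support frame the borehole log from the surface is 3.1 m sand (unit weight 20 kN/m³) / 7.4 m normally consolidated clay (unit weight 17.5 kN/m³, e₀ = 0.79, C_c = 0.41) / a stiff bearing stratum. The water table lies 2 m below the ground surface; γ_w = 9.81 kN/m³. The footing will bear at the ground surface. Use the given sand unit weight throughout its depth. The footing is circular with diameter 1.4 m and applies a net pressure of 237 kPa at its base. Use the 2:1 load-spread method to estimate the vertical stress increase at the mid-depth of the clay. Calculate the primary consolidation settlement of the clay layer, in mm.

S_c ≈ 61.2 mm

Mid-depth of clay below the ground surface: z = 3.1 + 7.4/2 = 6.8 m.
Total vertical stress at mid-clay: σ_v = 20×3.1 + 17.5×3.7 = 126.75 kPa.
Pore pressure: u = 9.81×(6.8 − 2) = 47.088 kPa.
Initial effective stress: σ'_0 = σ_v − u = 126.75 − 47.088 = 79.662 kPa.
Stress increase at mid-clay by the 2:1 spreading method:
Δσ ≈ qD²/(D+z)² = 237×1.4²/(1.4+6.8)² = 6.9084 kPa
Final effective stress: σ'_f = σ'_0 + Δσ = 79.662 + 6.9084 = 86.57 kPa.
Normally consolidated clay, so the full stress increment lies on the virgin compression line:
S_c = C_c·H/(1+e₀)·log₁₀(σ'_f/σ'_0) = 0.41×7.4/(1+0.79)×log₁₀(86.57/79.662)
    = 1.695 × 0.036116 = 0.06122 m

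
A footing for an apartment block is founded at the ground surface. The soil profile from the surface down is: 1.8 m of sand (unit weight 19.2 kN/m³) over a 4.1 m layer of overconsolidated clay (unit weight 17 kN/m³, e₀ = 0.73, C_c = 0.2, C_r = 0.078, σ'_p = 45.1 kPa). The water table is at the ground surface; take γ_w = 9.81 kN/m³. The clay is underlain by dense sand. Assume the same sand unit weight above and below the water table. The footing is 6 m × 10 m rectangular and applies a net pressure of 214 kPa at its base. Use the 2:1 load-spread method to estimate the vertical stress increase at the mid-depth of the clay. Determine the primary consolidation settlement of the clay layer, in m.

S_c ≈ 0.24 m

Mid-depth of clay below the ground surface: z = 1.8 + 4.1/2 = 3.85 m.
Total vertical stress at mid-clay: σ_v = 19.2×1.8 + 17×2.05 = 69.41 kPa.
Pore pressure: u = 9.81×(3.85 − 0) = 37.769 kPa.
Initial effective stress: σ'_0 = σ_v − u = 69.41 − 37.769 = 31.641 kPa.
Stress increase at mid-clay by the 2:1 spreading method:
Δσ = qBL/((B+z)(L+z)) = 214×6×10/((6+3.85)(10+3.85)) = 94.119 kPa
Final effective stress: σ'_f = 31.641 + 94.119 = 125.76 kPa.
σ'_f = 125.76 > σ'_p = 45.1 kPa, so the stress path crosses the preconsolidation pressure — recompression up to σ'_p, then virgin compression beyond:
S_c = H/(1+e₀)·[C_r·log₁₀(σ'_p/σ'_0) + C_c·log₁₀(σ'_f/σ'_p)]
    = 4.1/1.73 × [0.078×log₁₀(45.1/31.641) + 0.2×log₁₀(125.76/45.1)]
    = 2.3699 × [0.012006 + 0.089073] = 0.2395 m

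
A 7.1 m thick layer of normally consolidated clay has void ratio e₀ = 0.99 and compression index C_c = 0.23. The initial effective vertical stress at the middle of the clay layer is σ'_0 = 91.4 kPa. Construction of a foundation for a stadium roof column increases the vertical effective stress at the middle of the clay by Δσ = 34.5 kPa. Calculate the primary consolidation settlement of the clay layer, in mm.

Final effective stress: σ'_f = σ'_0 + Δσ = 91.4 + 34.5 = 125.9 kPa.
Normally consolidated clay, so the full stress increment lies on the virgin compression line:
S_c = C_c·H/(1+e₀)·log₁₀(σ'_f/σ'_0) = 0.23×7.1/(1+0.99)×log₁₀(125.9/91.4)
    = 0.8206 × 0.13908 = 0.1141 m

S_c ≈ 114 mm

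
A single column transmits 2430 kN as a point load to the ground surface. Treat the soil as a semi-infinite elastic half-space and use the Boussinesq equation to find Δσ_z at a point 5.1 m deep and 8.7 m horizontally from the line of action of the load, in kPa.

Boussinesq vertical stress below a point load on an elastic half-space:
Δσ_z = 3P/(2πz²) · [1 + (r/z)²]^(−5/2)
r/z = 8.7/5.1 = 1.7059; [1+(r/z)²]^(−5/2) = 0.033079.
Δσ_z = 3×2430/(2π×5.1²) × 0.033079 = 44.607 × 0.033079 = 1.476 kPa

Δσ_z ≈ 1.48 kPa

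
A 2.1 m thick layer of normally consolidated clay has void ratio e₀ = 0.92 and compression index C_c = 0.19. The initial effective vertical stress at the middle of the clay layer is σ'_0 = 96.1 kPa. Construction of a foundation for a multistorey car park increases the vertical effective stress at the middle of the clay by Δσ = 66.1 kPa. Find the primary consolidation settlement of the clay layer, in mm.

S_c ≈ 47.2 mm

Final effective stress: σ'_f = σ'_0 + Δσ = 96.1 + 66.1 = 162.2 kPa.
Normally consolidated clay, so the full stress increment lies on the virgin compression line:
S_c = C_c·H/(1+e₀)·log₁₀(σ'_f/σ'_0) = 0.19×2.1/(1+0.92)×log₁₀(162.2/96.1)
    = 0.20781 × 0.22733 = 0.04724 m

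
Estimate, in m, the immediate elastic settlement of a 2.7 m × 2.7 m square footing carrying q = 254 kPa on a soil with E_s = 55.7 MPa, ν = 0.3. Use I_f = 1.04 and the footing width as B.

Immediate (elastic) settlement: S_e = q·B·(1−ν²)/E_s · I_f.
E_s = 55.7 MPa = 55700 kPa.
S_e = 254 × 2.7 × (1 − 0.3²) / 55700 × 1.04
    = 254 × 2.7 × 0.91 / 55700 × 1.04
    = 0.01165 m

S_e ≈ 0.0117 m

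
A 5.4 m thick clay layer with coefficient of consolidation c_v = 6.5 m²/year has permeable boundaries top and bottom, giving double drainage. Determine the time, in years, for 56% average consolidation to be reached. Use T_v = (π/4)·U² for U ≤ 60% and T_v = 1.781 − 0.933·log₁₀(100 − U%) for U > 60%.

t ≈ 0.276 years

Drainage path length: H_d = H/2 = 2.7 m (double drainage).
U ≤ 60%: T_v = (π/4)·U² = (π/4)×0.56² = 0.2463.
t = T_v·H_d²/c_v = 0.2463×2.7²/6.5 = 0.2762 years.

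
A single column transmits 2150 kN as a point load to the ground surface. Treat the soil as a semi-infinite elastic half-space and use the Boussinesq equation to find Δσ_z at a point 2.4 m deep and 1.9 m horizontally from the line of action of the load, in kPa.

Δσ_z ≈ 52.8 kPa

Boussinesq vertical stress below a point load on an elastic half-space:
Δσ_z = 3P/(2πz²) · [1 + (r/z)²]^(−5/2)
r/z = 1.9/2.4 = 0.79167; [1+(r/z)²]^(−5/2) = 0.29628.
Δσ_z = 3×2150/(2π×2.4²) × 0.29628 = 178.22 × 0.29628 = 52.8 kPa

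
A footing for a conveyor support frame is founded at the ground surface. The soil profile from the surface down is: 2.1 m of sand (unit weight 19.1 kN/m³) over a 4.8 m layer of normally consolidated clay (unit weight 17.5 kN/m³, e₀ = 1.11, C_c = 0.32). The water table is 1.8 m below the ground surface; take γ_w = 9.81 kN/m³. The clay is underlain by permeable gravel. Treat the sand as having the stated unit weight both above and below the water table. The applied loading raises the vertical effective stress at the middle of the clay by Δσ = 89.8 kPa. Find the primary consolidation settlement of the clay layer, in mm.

Mid-depth of clay below the ground surface: z = 2.1 + 4.8/2 = 4.5 m.
Total vertical stress at mid-clay: σ_v = 19.1×2.1 + 17.5×2.4 = 82.11 kPa.
Pore pressure: u = 9.81×(4.5 − 1.8) = 26.487 kPa.
Initial effective stress: σ'_0 = σ_v − u = 82.11 − 26.487 = 55.623 kPa.
Final effective stress: σ'_f = σ'_0 + Δσ = 55.623 + 89.8 = 145.42 kPa.
Normally consolidated clay, so the full stress increment lies on the virgin compression line:
S_c = C_c·H/(1+e₀)·log₁₀(σ'_f/σ'_0) = 0.32×4.8/(1+1.11)×log₁₀(145.42/55.623)
    = 0.72796 × 0.41737 = 0.3038 m

S_c ≈ 304 mm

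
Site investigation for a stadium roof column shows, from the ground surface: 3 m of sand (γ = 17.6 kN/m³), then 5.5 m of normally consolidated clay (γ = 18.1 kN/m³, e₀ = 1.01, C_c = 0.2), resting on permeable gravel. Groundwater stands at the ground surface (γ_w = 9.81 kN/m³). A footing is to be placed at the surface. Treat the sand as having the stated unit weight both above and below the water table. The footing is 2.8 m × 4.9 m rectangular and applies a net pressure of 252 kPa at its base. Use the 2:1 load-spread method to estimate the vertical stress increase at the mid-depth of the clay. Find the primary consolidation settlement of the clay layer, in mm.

Mid-depth of clay below the ground surface: z = 3 + 5.5/2 = 5.75 m.
Total vertical stress at mid-clay: σ_v = 17.6×3 + 18.1×2.75 = 102.58 kPa.
Pore pressure: u = 9.81×(5.75 − 0) = 56.408 kPa.
Initial effective stress: σ'_0 = σ_v − u = 102.58 − 56.408 = 46.172 kPa.
Stress increase at mid-clay by the 2:1 spreading method:
Δσ = qBL/((B+z)(L+z)) = 252×2.8×4.9/((2.8+5.75)(4.9+5.75)) = 37.97 kPa
Final effective stress: σ'_f = σ'_0 + Δσ = 46.172 + 37.97 = 84.142 kPa.
Normally consolidated clay, so the full stress increment lies on the virgin compression line:
S_c = C_c·H/(1+e₀)·log₁₀(σ'_f/σ'_0) = 0.2×5.5/(1+1.01)×log₁₀(84.142/46.172)
    = 0.54726 × 0.26063 = 0.1426 m

S_c ≈ 143 mm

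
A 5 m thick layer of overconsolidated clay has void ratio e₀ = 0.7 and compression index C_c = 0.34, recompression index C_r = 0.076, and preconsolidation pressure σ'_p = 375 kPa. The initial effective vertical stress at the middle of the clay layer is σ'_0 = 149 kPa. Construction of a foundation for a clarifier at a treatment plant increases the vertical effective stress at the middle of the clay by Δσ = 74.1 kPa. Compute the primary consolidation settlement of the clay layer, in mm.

S_c ≈ 39.2 mm

Final effective stress: σ'_f = 149 + 74.1 = 223.1 kPa.
σ'_f = 223.1 ≤ σ'_p = 375 kPa, so the clay remains overconsolidated and only the recompression index applies:
S_c = C_r·H/(1+e₀)·log₁₀(σ'_f/σ'_0) = 0.076×5/1.7×log₁₀(223.1/149)
    = 0.22353 × 0.17531 = 0.03919 m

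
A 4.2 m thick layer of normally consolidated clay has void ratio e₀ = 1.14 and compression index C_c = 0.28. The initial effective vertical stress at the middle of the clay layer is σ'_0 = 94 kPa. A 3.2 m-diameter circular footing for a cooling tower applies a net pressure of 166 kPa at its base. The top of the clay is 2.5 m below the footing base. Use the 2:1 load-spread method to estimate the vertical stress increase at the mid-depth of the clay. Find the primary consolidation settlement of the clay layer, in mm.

S_c ≈ 62.1 mm

Mid-depth of clay below the footing base: z = 2.5 + 4.2/2 = 4.6 m.
Stress increase at mid-clay by the 2:1 spreading method:
Δσ ≈ qD²/(D+z)² = 166×3.2²/(3.2+4.6)² = 27.94 kPa
Final effective stress: σ'_f = σ'_0 + Δσ = 94 + 27.94 = 121.94 kPa.
Normally consolidated clay, so the full stress increment lies on the virgin compression line:
S_c = C_c·H/(1+e₀)·log₁₀(σ'_f/σ'_0) = 0.28×4.2/(1+1.14)×log₁₀(121.94/94)
    = 0.54953 × 0.11302 = 0.06211 m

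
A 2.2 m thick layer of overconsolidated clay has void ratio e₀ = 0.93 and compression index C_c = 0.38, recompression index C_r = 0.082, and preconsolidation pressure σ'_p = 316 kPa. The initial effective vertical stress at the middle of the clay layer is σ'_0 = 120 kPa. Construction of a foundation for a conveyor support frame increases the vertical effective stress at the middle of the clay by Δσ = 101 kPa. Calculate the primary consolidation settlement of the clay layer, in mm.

Final effective stress: σ'_f = 120 + 101 = 221 kPa.
σ'_f = 221 ≤ σ'_p = 316 kPa, so the clay remains overconsolidated and only the recompression index applies:
S_c = C_r·H/(1+e₀)·log₁₀(σ'_f/σ'_0) = 0.082×2.2/1.93×log₁₀(221/120)
    = 0.093472 × 0.26521 = 0.02479 m

S_c ≈ 24.8 mm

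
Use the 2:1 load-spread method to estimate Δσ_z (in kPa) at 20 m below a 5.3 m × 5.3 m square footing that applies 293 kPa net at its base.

Δσ_z ≈ 12.9 kPa

By the 2:1 method the load spreads at 1 horizontal : 2 vertical, so at depth z the loaded area has grown by z in each plan dimension:
Δσ = qBL/((B+z)(L+z)) = 293×5.3×5.3/((5.3+20)(5.3+20)) = 12.858 kPa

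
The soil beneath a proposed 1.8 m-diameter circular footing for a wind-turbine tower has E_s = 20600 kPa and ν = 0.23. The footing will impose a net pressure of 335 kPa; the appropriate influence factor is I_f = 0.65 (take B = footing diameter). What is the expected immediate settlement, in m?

Immediate (elastic) settlement: S_e = q·B·(1−ν²)/E_s · I_f.
S_e = 335 × 1.8 × (1 − 0.23²) / 20600 × 0.65
    = 335 × 1.8 × 0.9471 / 20600 × 0.65
    = 0.01802 m

S_e ≈ 0.018 m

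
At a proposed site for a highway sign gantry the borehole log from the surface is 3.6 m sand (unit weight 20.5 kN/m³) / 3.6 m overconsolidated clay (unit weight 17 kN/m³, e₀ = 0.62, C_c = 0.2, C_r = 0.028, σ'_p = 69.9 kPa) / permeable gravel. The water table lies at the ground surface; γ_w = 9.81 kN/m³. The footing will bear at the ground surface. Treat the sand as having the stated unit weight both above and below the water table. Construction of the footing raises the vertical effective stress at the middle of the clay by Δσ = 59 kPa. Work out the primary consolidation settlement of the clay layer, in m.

S_c ≈ 0.0966 m

Mid-depth of clay below the ground surface: z = 3.6 + 3.6/2 = 5.4 m.
Total vertical stress at mid-clay: σ_v = 20.5×3.6 + 17×1.8 = 104.4 kPa.
Pore pressure: u = 9.81×(5.4 − 0) = 52.974 kPa.
Initial effective stress: σ'_0 = σ_v − u = 104.4 − 52.974 = 51.426 kPa.
Final effective stress: σ'_f = 51.426 + 59 = 110.43 kPa.
σ'_f = 110.43 > σ'_p = 69.9 kPa, so the stress path crosses the preconsolidation pressure — recompression up to σ'_p, then virgin compression beyond:
S_c = H/(1+e₀)·[C_r·log₁₀(σ'_p/σ'_0) + C_c·log₁₀(σ'_f/σ'_p)]
    = 3.6/1.62 × [0.028×log₁₀(69.9/51.426) + 0.2×log₁₀(110.43/69.9)]
    = 2.2222 × [0.0037322 + 0.039722] = 0.09656 m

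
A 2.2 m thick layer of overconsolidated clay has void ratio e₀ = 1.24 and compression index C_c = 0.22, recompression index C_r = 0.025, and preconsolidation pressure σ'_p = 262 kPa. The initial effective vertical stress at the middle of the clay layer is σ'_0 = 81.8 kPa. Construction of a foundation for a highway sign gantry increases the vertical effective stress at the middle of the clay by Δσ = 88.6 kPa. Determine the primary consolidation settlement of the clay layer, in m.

Final effective stress: σ'_f = 81.8 + 88.6 = 170.4 kPa.
σ'_f = 170.4 ≤ σ'_p = 262 kPa, so the clay remains overconsolidated and only the recompression index applies:
S_c = C_r·H/(1+e₀)·log₁₀(σ'_f/σ'_0) = 0.025×2.2/2.24×log₁₀(170.4/81.8)
    = 0.024554 × 0.31872 = 0.007826 m

S_c ≈ 0.00783 m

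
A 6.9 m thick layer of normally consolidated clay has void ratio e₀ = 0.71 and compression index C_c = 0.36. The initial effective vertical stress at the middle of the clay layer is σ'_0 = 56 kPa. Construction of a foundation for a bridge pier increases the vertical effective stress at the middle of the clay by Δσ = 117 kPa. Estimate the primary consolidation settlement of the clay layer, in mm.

Final effective stress: σ'_f = σ'_0 + Δσ = 56 + 117 = 173 kPa.
Normally consolidated clay, so the full stress increment lies on the virgin compression line:
S_c = C_c·H/(1+e₀)·log₁₀(σ'_f/σ'_0) = 0.36×6.9/(1+0.71)×log₁₀(173/56)
    = 1.4526 × 0.48986 = 0.7116 m

S_c ≈ 712 mm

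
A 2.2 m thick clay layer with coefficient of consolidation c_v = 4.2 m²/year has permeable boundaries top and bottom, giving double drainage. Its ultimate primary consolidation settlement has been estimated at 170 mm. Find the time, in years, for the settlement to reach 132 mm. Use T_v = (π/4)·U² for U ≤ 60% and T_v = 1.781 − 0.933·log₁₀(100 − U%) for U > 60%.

t ≈ 0.15 years

Drainage path length: H_d = H/2 = 1.1 m (double drainage).
U = S(t)/S_ult = 132/170 = 0.7765.
U > 60%: T_v = 1.781 − 0.933·log₁₀(100 − 77.647) = 0.52207.
t = T_v·H_d²/c_v = 0.52207×1.1²/4.2 = 0.1504 years.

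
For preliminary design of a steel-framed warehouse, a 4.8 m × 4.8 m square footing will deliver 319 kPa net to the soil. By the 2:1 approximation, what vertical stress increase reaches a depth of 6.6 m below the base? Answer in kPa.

Δσ_z ≈ 56.6 kPa

By the 2:1 method the load spreads at 1 horizontal : 2 vertical, so at depth z the loaded area has grown by z in each plan dimension:
Δσ = qBL/((B+z)(L+z)) = 319×4.8×4.8/((4.8+6.6)(4.8+6.6)) = 56.554 kPa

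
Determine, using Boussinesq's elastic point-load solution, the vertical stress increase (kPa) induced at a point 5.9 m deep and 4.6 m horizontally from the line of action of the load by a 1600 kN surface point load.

Δσ_z ≈ 6.69 kPa

Boussinesq vertical stress below a point load on an elastic half-space:
Δσ_z = 3P/(2πz²) · [1 + (r/z)²]^(−5/2)
r/z = 4.6/5.9 = 0.77966; [1+(r/z)²]^(−5/2) = 0.30505.
Δσ_z = 3×1600/(2π×5.9²) × 0.30505 = 21.946 × 0.30505 = 6.695 kPa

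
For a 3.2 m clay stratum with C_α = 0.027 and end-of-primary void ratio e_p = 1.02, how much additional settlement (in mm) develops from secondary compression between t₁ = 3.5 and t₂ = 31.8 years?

S_s ≈ 41 mm

Secondary compression: S_s = C_α·H/(1+e_p)·log₁₀(t₂/t₁)
S_s = 0.027×3.2/(1+1.02)×log₁₀(31.8/3.5)
    = 0.04277 × 0.9584 = 0.04099 m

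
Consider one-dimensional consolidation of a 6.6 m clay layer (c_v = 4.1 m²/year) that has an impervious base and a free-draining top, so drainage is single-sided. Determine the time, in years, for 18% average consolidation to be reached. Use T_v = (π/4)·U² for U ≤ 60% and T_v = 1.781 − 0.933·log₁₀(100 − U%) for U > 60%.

Drainage path length: H_d = H = 6.6 m (single drainage).
U ≤ 60%: T_v = (π/4)·U² = (π/4)×0.18² = 0.025447.
t = T_v·H_d²/c_v = 0.025447×6.6²/4.1 = 0.2704 years.

t ≈ 0.27 years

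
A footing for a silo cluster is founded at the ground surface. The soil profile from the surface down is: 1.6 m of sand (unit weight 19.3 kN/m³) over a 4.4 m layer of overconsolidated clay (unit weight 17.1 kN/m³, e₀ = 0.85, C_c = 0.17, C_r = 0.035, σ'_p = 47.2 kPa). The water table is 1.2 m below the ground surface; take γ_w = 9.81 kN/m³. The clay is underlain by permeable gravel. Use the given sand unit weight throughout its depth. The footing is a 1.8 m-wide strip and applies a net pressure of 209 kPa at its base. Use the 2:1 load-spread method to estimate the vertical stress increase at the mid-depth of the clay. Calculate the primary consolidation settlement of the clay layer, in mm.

S_c ≈ 152 mm

Mid-depth of clay below the ground surface: z = 1.6 + 4.4/2 = 3.8 m.
Total vertical stress at mid-clay: σ_v = 19.3×1.6 + 17.1×2.2 = 68.5 kPa.
Pore pressure: u = 9.81×(3.8 − 1.2) = 25.506 kPa.
Initial effective stress: σ'_0 = σ_v − u = 68.5 − 25.506 = 42.994 kPa.
Stress increase at mid-clay by the 2:1 spreading method:
Δσ = qB/(B+z) = 209×1.8/(1.8+3.8) = 67.179 kPa
Final effective stress: σ'_f = 42.994 + 67.179 = 110.17 kPa.
σ'_f = 110.17 > σ'_p = 47.2 kPa, so the stress path crosses the preconsolidation pressure — recompression up to σ'_p, then virgin compression beyond:
S_c = H/(1+e₀)·[C_r·log₁₀(σ'_p/σ'_0) + C_c·log₁₀(σ'_f/σ'_p)]
    = 4.4/1.85 × [0.035×log₁₀(47.2/42.994) + 0.17×log₁₀(110.17/47.2)]
    = 2.3784 × [0.0014187 + 0.062581] = 0.1522 m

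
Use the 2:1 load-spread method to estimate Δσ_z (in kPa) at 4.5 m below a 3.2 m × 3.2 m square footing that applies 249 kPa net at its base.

Δσ_z ≈ 43 kPa

By the 2:1 method the load spreads at 1 horizontal : 2 vertical, so at depth z the loaded area has grown by z in each plan dimension:
Δσ = qBL/((B+z)(L+z)) = 249×3.2×3.2/((3.2+4.5)(3.2+4.5)) = 43.005 kPa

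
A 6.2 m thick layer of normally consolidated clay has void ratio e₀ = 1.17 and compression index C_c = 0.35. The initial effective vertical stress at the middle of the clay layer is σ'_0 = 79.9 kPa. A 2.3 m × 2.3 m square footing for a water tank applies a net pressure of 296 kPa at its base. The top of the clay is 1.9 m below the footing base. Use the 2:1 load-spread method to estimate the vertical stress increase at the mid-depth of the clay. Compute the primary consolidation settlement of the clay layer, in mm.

Mid-depth of clay below the footing base: z = 1.9 + 6.2/2 = 5 m.
Stress increase at mid-clay by the 2:1 spreading method:
Δσ = qBL/((B+z)(L+z)) = 296×2.3×2.3/((2.3+5)(2.3+5)) = 29.383 kPa
Final effective stress: σ'_f = σ'_0 + Δσ = 79.9 + 29.383 = 109.28 kPa.
Normally consolidated clay, so the full stress increment lies on the virgin compression line:
S_c = C_c·H/(1+e₀)·log₁₀(σ'_f/σ'_0) = 0.35×6.2/(1+1.17)×log₁₀(109.28/79.9)
    = 1 × 0.13599 = 0.136 m

S_c ≈ 136 mm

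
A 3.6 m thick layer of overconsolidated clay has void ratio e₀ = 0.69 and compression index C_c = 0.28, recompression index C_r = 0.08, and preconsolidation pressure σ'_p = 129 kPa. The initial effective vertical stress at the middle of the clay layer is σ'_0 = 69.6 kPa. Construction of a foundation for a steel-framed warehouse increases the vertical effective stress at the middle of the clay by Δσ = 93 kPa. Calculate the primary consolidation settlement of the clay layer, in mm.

Final effective stress: σ'_f = 69.6 + 93 = 162.6 kPa.
σ'_f = 162.6 > σ'_p = 129 kPa, so the stress path crosses the preconsolidation pressure — recompression up to σ'_p, then virgin compression beyond:
S_c = H/(1+e₀)·[C_r·log₁₀(σ'_p/σ'_0) + C_c·log₁₀(σ'_f/σ'_p)]
    = 3.6/1.69 × [0.08×log₁₀(129/69.6) + 0.28×log₁₀(162.6/129)]
    = 2.1302 × [0.021438 + 0.028149] = 0.1056 m

S_c ≈ 106 mm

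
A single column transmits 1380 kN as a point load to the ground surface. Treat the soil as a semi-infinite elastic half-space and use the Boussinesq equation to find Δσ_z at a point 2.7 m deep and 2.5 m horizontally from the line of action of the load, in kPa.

Δσ_z ≈ 19.2 kPa

Boussinesq vertical stress below a point load on an elastic half-space:
Δσ_z = 3P/(2πz²) · [1 + (r/z)²]^(−5/2)
r/z = 2.5/2.7 = 0.92593; [1+(r/z)²]^(−5/2) = 0.2127.
Δσ_z = 3×1380/(2π×2.7²) × 0.2127 = 90.384 × 0.2127 = 19.22 kPa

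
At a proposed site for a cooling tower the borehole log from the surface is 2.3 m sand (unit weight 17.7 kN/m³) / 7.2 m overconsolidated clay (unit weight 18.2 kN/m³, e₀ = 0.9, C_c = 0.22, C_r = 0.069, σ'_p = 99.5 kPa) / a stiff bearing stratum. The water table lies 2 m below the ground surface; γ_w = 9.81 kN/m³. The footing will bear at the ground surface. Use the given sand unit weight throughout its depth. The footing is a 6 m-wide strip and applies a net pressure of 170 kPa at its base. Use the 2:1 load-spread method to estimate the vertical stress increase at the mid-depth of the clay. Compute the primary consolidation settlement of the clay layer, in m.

Mid-depth of clay below the ground surface: z = 2.3 + 7.2/2 = 5.9 m.
Total vertical stress at mid-clay: σ_v = 17.7×2.3 + 18.2×3.6 = 106.23 kPa.
Pore pressure: u = 9.81×(5.9 − 2) = 38.259 kPa.
Initial effective stress: σ'_0 = σ_v − u = 106.23 − 38.259 = 67.971 kPa.
Stress increase at mid-clay by the 2:1 spreading method:
Δσ = qB/(B+z) = 170×6/(6+5.9) = 85.714 kPa
Final effective stress: σ'_f = 67.971 + 85.714 = 153.69 kPa.
σ'_f = 153.69 > σ'_p = 99.5 kPa, so the stress path crosses the preconsolidation pressure — recompression up to σ'_p, then virgin compression beyond:
S_c = H/(1+e₀)·[C_r·log₁₀(σ'_p/σ'_0) + C_c·log₁₀(σ'_f/σ'_p)]
    = 7.2/1.9 × [0.069×log₁₀(99.5/67.971) + 0.22×log₁₀(153.69/99.5)]
    = 3.7895 × [0.011419 + 0.041541] = 0.2007 m

S_c ≈ 0.201 m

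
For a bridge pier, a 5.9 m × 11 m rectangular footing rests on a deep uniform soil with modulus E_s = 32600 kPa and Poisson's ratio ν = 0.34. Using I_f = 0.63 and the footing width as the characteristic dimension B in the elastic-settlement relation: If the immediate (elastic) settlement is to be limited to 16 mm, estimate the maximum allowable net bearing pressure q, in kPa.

S_e = q·B·(1−ν²)/E_s · I_f  ⇒  q = S_e·E_s / (B·(1−ν²)·I_f).
q = 0.016 × 32600 / (5.9 × 0.8844 × 0.63) = 158.7 kPa

q ≈ 159 kPa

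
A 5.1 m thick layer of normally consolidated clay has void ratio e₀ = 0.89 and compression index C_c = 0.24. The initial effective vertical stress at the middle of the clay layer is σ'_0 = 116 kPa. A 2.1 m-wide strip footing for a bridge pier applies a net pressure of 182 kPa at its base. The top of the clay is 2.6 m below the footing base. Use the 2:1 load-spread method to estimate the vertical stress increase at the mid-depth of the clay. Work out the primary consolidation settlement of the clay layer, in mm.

Mid-depth of clay below the footing base: z = 2.6 + 5.1/2 = 5.15 m.
Stress increase at mid-clay by the 2:1 spreading method:
Δσ = qB/(B+z) = 182×2.1/(2.1+5.15) = 52.717 kPa
Final effective stress: σ'_f = σ'_0 + Δσ = 116 + 52.717 = 168.72 kPa.
Normally consolidated clay, so the full stress increment lies on the virgin compression line:
S_c = C_c·H/(1+e₀)·log₁₀(σ'_f/σ'_0) = 0.24×5.1/(1+0.89)×log₁₀(168.72/116)
    = 0.64762 × 0.16271 = 0.1054 m

S_c ≈ 105 mm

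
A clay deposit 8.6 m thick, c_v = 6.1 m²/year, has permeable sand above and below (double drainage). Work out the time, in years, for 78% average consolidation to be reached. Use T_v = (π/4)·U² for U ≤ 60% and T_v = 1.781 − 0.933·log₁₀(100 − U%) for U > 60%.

t ≈ 1.6 years

Drainage path length: H_d = H/2 = 4.3 m (double drainage).
U > 60%: T_v = 1.781 − 0.933·log₁₀(100 − 78) = 0.52852.
t = T_v·H_d²/c_v = 0.52852×4.3²/6.1 = 1.602 years.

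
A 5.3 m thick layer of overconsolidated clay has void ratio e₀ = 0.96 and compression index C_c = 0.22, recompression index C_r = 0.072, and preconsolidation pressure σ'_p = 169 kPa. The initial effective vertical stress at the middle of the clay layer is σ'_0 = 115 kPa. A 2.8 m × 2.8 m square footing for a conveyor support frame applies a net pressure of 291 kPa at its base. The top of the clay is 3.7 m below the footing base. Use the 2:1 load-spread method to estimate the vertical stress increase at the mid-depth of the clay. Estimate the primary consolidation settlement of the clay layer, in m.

S_c ≈ 0.018 m

Mid-depth of clay below the footing base: z = 3.7 + 5.3/2 = 6.35 m.
Stress increase at mid-clay by the 2:1 spreading method:
Δσ = qBL/((B+z)(L+z)) = 291×2.8×2.8/((2.8+6.35)(2.8+6.35)) = 27.25 kPa
Final effective stress: σ'_f = 115 + 27.25 = 142.25 kPa.
σ'_f = 142.25 ≤ σ'_p = 169 kPa, so the clay remains overconsolidated and only the recompression index applies:
S_c = C_r·H/(1+e₀)·log₁₀(σ'_f/σ'_0) = 0.072×5.3/1.96×log₁₀(142.25/115)
    = 0.1947 × 0.092354 = 0.01798 m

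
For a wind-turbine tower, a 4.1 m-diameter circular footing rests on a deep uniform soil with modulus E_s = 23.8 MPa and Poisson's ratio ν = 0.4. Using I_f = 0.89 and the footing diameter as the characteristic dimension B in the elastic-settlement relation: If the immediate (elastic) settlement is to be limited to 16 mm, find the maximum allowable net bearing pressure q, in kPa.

q ≈ 124 kPa

E_s = 23.8 MPa = 23800 kPa.
S_e = q·B·(1−ν²)/E_s · I_f  ⇒  q = S_e·E_s / (B·(1−ν²)·I_f).
q = 0.016 × 23800 / (4.1 × 0.84 × 0.89) = 124.2 kPa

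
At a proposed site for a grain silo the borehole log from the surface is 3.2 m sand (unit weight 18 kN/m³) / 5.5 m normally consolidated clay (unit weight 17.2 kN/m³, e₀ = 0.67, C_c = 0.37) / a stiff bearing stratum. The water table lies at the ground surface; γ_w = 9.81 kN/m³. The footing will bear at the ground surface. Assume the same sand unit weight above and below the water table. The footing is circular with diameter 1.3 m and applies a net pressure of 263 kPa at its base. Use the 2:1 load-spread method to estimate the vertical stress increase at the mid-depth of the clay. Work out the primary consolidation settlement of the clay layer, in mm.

S_c ≈ 88.4 mm

Mid-depth of clay below the ground surface: z = 3.2 + 5.5/2 = 5.95 m.
Total vertical stress at mid-clay: σ_v = 18×3.2 + 17.2×2.75 = 104.9 kPa.
Pore pressure: u = 9.81×(5.95 − 0) = 58.37 kPa.
Initial effective stress: σ'_0 = σ_v − u = 104.9 − 58.37 = 46.53 kPa.
Stress increase at mid-clay by the 2:1 spreading method:
Δσ ≈ qD²/(D+z)² = 263×1.3²/(1.3+5.95)² = 8.456 kPa
Final effective stress: σ'_f = σ'_0 + Δσ = 46.53 + 8.456 = 54.986 kPa.
Normally consolidated clay, so the full stress increment lies on the virgin compression line:
S_c = C_c·H/(1+e₀)·log₁₀(σ'_f/σ'_0) = 0.37×5.5/(1+0.67)×log₁₀(54.986/46.53)
    = 1.2186 × 0.072519 = 0.08837 m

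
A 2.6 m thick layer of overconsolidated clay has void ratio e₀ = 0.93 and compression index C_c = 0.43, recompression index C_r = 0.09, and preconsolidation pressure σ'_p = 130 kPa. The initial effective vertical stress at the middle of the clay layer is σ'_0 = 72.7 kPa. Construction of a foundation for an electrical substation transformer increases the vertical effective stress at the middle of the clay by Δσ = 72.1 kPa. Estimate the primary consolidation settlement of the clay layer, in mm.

Final effective stress: σ'_f = 72.7 + 72.1 = 144.8 kPa.
σ'_f = 144.8 > σ'_p = 130 kPa, so the stress path crosses the preconsolidation pressure — recompression up to σ'_p, then virgin compression beyond:
S_c = H/(1+e₀)·[C_r·log₁₀(σ'_p/σ'_0) + C_c·log₁₀(σ'_f/σ'_p)]
    = 2.6/1.93 × [0.09×log₁₀(130/72.7) + 0.43×log₁₀(144.8/130)]
    = 1.3472 × [0.022717 + 0.020135] = 0.05773 m

S_c ≈ 57.7 mm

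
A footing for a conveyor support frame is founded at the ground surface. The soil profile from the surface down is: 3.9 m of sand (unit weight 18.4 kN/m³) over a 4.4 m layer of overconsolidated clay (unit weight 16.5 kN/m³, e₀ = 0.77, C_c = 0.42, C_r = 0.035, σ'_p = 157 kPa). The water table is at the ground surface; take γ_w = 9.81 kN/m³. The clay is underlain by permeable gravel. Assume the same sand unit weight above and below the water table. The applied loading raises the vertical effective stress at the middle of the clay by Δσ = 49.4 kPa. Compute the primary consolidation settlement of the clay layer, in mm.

S_c ≈ 26.7 mm

Mid-depth of clay below the ground surface: z = 3.9 + 4.4/2 = 6.1 m.
Total vertical stress at mid-clay: σ_v = 18.4×3.9 + 16.5×2.2 = 108.06 kPa.
Pore pressure: u = 9.81×(6.1 − 0) = 59.841 kPa.
Initial effective stress: σ'_0 = σ_v − u = 108.06 − 59.841 = 48.219 kPa.
Final effective stress: σ'_f = 48.219 + 49.4 = 97.619 kPa.
σ'_f = 97.619 ≤ σ'_p = 157 kPa, so the clay remains overconsolidated and only the recompression index applies:
S_c = C_r·H/(1+e₀)·log₁₀(σ'_f/σ'_0) = 0.035×4.4/1.77×log₁₀(97.619/48.219)
    = 0.087007 × 0.30632 = 0.02665 m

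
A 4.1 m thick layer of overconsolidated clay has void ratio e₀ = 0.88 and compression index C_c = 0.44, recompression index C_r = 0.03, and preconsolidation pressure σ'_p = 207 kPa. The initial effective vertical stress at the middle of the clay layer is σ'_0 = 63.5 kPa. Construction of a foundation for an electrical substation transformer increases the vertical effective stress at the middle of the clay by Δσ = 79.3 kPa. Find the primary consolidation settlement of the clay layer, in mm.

S_c ≈ 23 mm

Final effective stress: σ'_f = 63.5 + 79.3 = 142.8 kPa.
σ'_f = 142.8 ≤ σ'_p = 207 kPa, so the clay remains overconsolidated and only the recompression index applies:
S_c = C_r·H/(1+e₀)·log₁₀(σ'_f/σ'_0) = 0.03×4.1/1.88×log₁₀(142.8/63.5)
    = 0.065427 × 0.35195 = 0.02303 m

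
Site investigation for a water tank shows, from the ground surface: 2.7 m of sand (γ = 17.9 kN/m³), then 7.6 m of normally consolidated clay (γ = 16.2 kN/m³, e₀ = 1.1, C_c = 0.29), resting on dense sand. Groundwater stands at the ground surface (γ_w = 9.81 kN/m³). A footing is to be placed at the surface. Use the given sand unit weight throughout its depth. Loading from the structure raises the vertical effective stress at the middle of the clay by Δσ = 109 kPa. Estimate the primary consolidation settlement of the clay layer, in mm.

Mid-depth of clay below the ground surface: z = 2.7 + 7.6/2 = 6.5 m.
Total vertical stress at mid-clay: σ_v = 17.9×2.7 + 16.2×3.8 = 109.89 kPa.
Pore pressure: u = 9.81×(6.5 − 0) = 63.765 kPa.
Initial effective stress: σ'_0 = σ_v − u = 109.89 − 63.765 = 46.125 kPa.
Final effective stress: σ'_f = σ'_0 + Δσ = 46.125 + 109 = 155.12 kPa.
Normally consolidated clay, so the full stress increment lies on the virgin compression line:
S_c = C_c·H/(1+e₀)·log₁₀(σ'_f/σ'_0) = 0.29×7.6/(1+1.1)×log₁₀(155.12/46.125)
    = 1.0495 × 0.52673 = 0.5528 m

S_c ≈ 553 mm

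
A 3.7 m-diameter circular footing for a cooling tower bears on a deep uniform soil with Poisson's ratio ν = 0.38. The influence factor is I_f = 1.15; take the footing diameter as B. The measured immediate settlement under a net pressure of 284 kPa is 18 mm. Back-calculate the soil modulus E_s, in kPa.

E_s ≈ 57400 kPa

S_e = q·B·(1−ν²)/E_s · I_f  ⇒  E_s = q·B·(1−ν²)·I_f / S_e.
E_s = 284 × 3.7 × 0.8556 × 1.15 / 0.018 = 57440 kPa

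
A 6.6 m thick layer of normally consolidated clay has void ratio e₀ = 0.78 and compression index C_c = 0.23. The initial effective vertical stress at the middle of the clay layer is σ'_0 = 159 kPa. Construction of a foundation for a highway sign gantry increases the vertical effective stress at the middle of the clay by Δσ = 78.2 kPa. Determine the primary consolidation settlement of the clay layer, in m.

S_c ≈ 0.148 m

Final effective stress: σ'_f = σ'_0 + Δσ = 159 + 78.2 = 237.2 kPa.
Normally consolidated clay, so the full stress increment lies on the virgin compression line:
S_c = C_c·H/(1+e₀)·log₁₀(σ'_f/σ'_0) = 0.23×6.6/(1+0.78)×log₁₀(237.2/159)
    = 0.85281 × 0.17372 = 0.1482 m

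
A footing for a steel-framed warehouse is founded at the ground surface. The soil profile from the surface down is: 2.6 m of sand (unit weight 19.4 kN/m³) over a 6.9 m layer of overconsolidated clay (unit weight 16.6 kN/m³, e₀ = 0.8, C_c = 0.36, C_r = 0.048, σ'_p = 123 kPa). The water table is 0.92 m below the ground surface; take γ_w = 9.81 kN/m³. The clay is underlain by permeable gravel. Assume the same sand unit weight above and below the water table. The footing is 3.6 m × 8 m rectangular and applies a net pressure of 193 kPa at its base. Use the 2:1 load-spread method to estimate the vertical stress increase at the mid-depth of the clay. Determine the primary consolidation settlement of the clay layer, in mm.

Mid-depth of clay below the ground surface: z = 2.6 + 6.9/2 = 6.05 m.
Total vertical stress at mid-clay: σ_v = 19.4×2.6 + 16.6×3.45 = 107.71 kPa.
Pore pressure: u = 9.81×(6.05 − 0.92) = 50.325 kPa.
Initial effective stress: σ'_0 = σ_v − u = 107.71 − 50.325 = 57.385 kPa.
Stress increase at mid-clay by the 2:1 spreading method:
Δσ = qBL/((B+z)(L+z)) = 193×3.6×8/((3.6+6.05)(8+6.05)) = 40.996 kPa
Final effective stress: σ'_f = 57.385 + 40.996 = 98.381 kPa.
σ'_f = 98.381 ≤ σ'_p = 123 kPa, so the clay remains overconsolidated and only the recompression index applies:
S_c = C_r·H/(1+e₀)·log₁₀(σ'_f/σ'_0) = 0.048×6.9/1.8×log₁₀(98.381/57.385)
    = 0.184 × 0.23411 = 0.04308 m

S_c ≈ 43.1 mm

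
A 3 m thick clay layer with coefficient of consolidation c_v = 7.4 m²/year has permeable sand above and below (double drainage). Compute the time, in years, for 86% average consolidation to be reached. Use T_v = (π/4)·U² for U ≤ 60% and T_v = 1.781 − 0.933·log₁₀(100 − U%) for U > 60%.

Drainage path length: H_d = H/2 = 1.5 m (double drainage).
U > 60%: T_v = 1.781 − 0.933·log₁₀(100 − 86) = 0.71166.
t = T_v·H_d²/c_v = 0.71166×1.5²/7.4 = 0.2164 years.

t ≈ 0.216 years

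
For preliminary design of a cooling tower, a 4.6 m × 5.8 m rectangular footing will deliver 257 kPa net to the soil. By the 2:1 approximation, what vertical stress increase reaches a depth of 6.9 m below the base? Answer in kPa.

Δσ_z ≈ 46.9 kPa

By the 2:1 method the load spreads at 1 horizontal : 2 vertical, so at depth z the loaded area has grown by z in each plan dimension:
Δσ = qBL/((B+z)(L+z)) = 257×4.6×5.8/((4.6+6.9)(5.8+6.9)) = 46.948 kPa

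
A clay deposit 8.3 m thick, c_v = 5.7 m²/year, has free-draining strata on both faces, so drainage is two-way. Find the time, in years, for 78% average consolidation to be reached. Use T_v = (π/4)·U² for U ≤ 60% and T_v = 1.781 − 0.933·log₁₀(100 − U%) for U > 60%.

Drainage path length: H_d = H/2 = 4.15 m (double drainage).
U > 60%: T_v = 1.781 − 0.933·log₁₀(100 − 78) = 0.52852.
t = T_v·H_d²/c_v = 0.52852×4.15²/5.7 = 1.597 years.

t ≈ 1.6 years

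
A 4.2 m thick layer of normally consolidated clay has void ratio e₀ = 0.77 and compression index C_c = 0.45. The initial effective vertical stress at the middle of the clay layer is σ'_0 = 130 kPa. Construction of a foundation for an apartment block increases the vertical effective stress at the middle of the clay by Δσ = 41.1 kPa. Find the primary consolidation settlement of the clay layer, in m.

S_c ≈ 0.127 m

Final effective stress: σ'_f = σ'_0 + Δσ = 130 + 41.1 = 171.1 kPa.
Normally consolidated clay, so the full stress increment lies on the virgin compression line:
S_c = C_c·H/(1+e₀)·log₁₀(σ'_f/σ'_0) = 0.45×4.2/(1+0.77)×log₁₀(171.1/130)
    = 1.0678 × 0.11931 = 0.1274 m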